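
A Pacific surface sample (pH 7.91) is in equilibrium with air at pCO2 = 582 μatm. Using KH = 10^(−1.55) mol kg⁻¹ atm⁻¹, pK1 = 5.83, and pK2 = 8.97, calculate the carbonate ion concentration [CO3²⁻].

[CO3²⁻] = 0.172 mmol/kg

[CO2*] = KH · pCO2 = 10^(−1.55) × 582×10^-6 = 1.640×10^-5 mol/kg
α₀ = 1/(1 + K1/[H⁺] + K1K2/[H⁺]²) = 1/(1 + 10^+2.08 + 10^+1.02) = 0.007593
DIC = [CO2*]/α₀ = 1.640×10^-5 / 0.007593 = 2.160 mmol/kg
[CO3²⁻] = α₂·DIC; α₂ = 0.07951, so [CO3²⁻] = 0.07951 × 2.160 = 0.172 mmol/kg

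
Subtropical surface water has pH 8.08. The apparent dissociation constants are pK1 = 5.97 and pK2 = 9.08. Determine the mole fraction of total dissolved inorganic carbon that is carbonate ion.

α₂ = 0.0903

α₂ = 1 / (1 + [H⁺]/K2 + [H⁺]²/(K1K2)) = 1 / (1 + 10^+1.00 + 10^-1.11)
   = 1 / (1 + 10.000 + 0.077625) = 1/11.078 = 0.09027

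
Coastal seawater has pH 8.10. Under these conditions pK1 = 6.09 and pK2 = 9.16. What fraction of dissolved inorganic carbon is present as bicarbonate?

α₁ = 1 / (1 + [H⁺]/K1 + K2/[H⁺]) = 1 / (1 + 10^-2.01 + 10^-1.06)
   = 1 / (1 + 0.0097724 + 0.087096) = 1/1.0969 = 0.9117

α₁ = 0.912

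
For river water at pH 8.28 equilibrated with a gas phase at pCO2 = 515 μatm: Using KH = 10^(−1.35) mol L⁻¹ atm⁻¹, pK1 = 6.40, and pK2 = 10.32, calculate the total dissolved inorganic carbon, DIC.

DIC = 1.78 mmol/L

[CO2*] = KH · pCO2 = 10^(−1.35) × 515×10^-6 = 2.300×10^-5 mol/L
α₀ = 1/(1 + K1/[H⁺] + K1K2/[H⁺]²) = 1/(1 + 10^+1.88 + 10^-0.16) = 0.01289
DIC = [CO2*]/α₀ = 2.300×10^-5 / 0.01289 = 1.78 mmol/L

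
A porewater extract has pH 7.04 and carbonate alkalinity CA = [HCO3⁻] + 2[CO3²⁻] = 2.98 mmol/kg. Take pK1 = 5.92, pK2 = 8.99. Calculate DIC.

CA = [HCO3⁻] + 2[CO3²⁻] = (α₁ + 2α₂)·DIC
At pH 7.04: [H⁺]/K1 = 10^-1.12 = 0.075858, K2/[H⁺] = 10^-1.95 = 0.011220
α₁ = 1/(1 + 0.075858 + 0.011220) = 1/1.0871 = 0.9199; α₂ = α₁·K2/[H⁺] = 0.01032
α₁ + 2α₂ = 0.9405
DIC = CA / (α₁ + 2α₂) = 2.98 / 0.9405 = 3.17 mmol/kg

DIC = 3.17 mmol/kg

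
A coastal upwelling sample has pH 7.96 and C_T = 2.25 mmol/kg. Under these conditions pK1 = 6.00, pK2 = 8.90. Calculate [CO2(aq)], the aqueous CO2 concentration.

[CO2*] = 0.0219 mmol/kg

α₀ = 1 / (1 + K1/[H⁺] + K1K2/[H⁺]²) = 1 / (1 + 10^+1.96 + 10^+1.02)
   = 1 / (1 + 91.201 + 10.471) = 1/102.67 = 0.009740
[CO2*] = α₀ × DIC = 0.009740 × 2.25 = 0.0219 mmol/kg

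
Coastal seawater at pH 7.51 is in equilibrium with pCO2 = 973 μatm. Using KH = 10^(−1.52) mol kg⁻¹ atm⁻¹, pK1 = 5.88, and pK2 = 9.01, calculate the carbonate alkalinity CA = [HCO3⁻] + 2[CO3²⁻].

CA = 1.33 mmol/kg

[CO2*] = KH · pCO2 = 10^(−1.52) × 973×10^-6 = 2.938×10^-5 mol/kg
α₀ = 1/(1 + K1/[H⁺] + K1K2/[H⁺]²) = 1/(1 + 10^+1.63 + 10^+0.13) = 0.02222
DIC = [CO2*]/α₀ = 2.938×10^-5 / 0.02222 = 1.322 mmol/kg
CA = (α₁ + 2α₂)·DIC = (0.9478 + 2×0.02997) × 1.322 = 1.33 mmol/kg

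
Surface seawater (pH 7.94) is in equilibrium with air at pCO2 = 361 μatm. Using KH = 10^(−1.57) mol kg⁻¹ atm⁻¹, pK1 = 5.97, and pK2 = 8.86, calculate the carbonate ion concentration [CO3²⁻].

[CO2*] = KH · pCO2 = 10^(−1.57) × 361×10^-6 = 9.716×10^-6 mol/kg
α₀ = 1/(1 + K1/[H⁺] + K1K2/[H⁺]²) = 1/(1 + 10^+1.97 + 10^+1.05) = 0.009475
DIC = [CO2*]/α₀ = 9.716×10^-6 / 0.009475 = 1.026 mmol/kg
[CO3²⁻] = α₂·DIC; α₂ = 0.1063, so [CO3²⁻] = 0.1063 × 1.026 = 0.109 mmol/kg

[CO3²⁻] = 0.109 mmol/kg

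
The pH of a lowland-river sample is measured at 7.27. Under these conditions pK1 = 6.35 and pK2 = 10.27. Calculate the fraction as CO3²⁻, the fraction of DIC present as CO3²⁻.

α₂ = 0.000892

α₂ = 1 / (1 + [H⁺]/K2 + [H⁺]²/(K1K2)) = 1 / (1 + 10^+3.00 + 10^+2.08)
   = 1 / (1 + 1000.0 + 120.23) = 1/1121.2 = 0.0008919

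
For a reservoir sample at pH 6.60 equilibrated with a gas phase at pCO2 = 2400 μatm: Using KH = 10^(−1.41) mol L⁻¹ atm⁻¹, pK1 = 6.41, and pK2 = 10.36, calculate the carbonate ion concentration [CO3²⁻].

[CO2*] = KH · pCO2 = 10^(−1.41) × 2400×10^-6 = 9.337×10^-5 mol/L
α₀ = 1/(1 + K1/[H⁺] + K1K2/[H⁺]²) = 1/(1 + 10^+0.19 + 10^-3.57) = 0.3923
DIC = [CO2*]/α₀ = 9.337×10^-5 / 0.3923 = 0.2380 mmol/L
[CO3²⁻] = α₂·DIC; α₂ = 0.0001056, so [CO3²⁻] = 0.0001056 × 0.2380 = 2.51×10^-5 mmol/L = 0.0251 μmol/L

[CO3²⁻] = 0.0251 μmol/L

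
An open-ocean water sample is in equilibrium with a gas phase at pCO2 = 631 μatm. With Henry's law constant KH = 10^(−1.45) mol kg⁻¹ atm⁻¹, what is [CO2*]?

[CO2*] = 22.4 μmol/kg

KH = 10^(−1.45) = 3.548×10^-2 mol kg⁻¹ atm⁻¹
[CO2*] = KH · pCO2 = 3.548×10^-2 × 631×10^-6 atm = 2.24×10^-5 mol/kg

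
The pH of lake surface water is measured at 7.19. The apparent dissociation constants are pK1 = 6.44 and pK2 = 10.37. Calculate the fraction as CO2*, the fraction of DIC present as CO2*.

α₀ = 1 / (1 + K1/[H⁺] + K1K2/[H⁺]²) = 1 / (1 + 10^+0.75 + 10^-2.43)
   = 1 / (1 + 5.6234 + 0.0037154) = 1/6.6271 = 0.1509

α₀ = 0.151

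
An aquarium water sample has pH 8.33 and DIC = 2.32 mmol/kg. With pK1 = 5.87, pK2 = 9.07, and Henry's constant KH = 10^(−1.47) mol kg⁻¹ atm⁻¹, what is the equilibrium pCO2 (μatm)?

α₀ = 1 / (1 + K1/[H⁺] + K1K2/[H⁺]²) = 1 / (1 + 10^+2.46 + 10^+1.72)
   = 1 / (1 + 288.40 + 52.481) = 1/341.88 = 0.002925
[CO2*] = α₀ × DIC = 0.002925 × 2.32 = 0.006786 mmol/kg = 6.786 μmol/kg
pCO2 = [CO2*]/KH = 6.786×10^-6 / 3.388×10^-2 = 200 μatm

pCO2 = 200 μatm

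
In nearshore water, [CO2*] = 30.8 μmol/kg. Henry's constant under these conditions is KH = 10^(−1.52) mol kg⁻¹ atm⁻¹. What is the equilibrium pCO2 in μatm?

KH = 10^(−1.52) = 3.020×10^-2 mol kg⁻¹ atm⁻¹
pCO2 = [CO2*]/KH = 30.8×10^-6 / 3.020×10^-2 = 1.02×10^-3 atm = 1020 μatm

pCO2 = 1020 μatm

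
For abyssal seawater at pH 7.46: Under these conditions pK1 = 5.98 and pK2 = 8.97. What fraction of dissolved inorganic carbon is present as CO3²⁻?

α₂ = 1 / (1 + [H⁺]/K2 + [H⁺]²/(K1K2)) = 1 / (1 + 10^+1.51 + 10^+0.03)
   = 1 / (1 + 32.359 + 1.0715) = 1/34.431 = 0.02904

α₂ = 0.0290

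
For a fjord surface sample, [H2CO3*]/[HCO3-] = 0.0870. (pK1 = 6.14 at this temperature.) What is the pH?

pH = 7.20

From K1 = [H⁺][HCO3-]/[H2CO3*]:  pH = pK1 − log₁₀([H2CO3*]/[HCO3-])
log₁₀(0.0870) = -1.060
pH = 6.14 − (-1.060) = 7.20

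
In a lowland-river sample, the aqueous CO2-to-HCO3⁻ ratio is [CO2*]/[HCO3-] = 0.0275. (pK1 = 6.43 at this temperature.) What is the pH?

pH = 7.99

From K1 = [H⁺][HCO3-]/[CO2*]:  pH = pK1 − log₁₀([CO2*]/[HCO3-])
log₁₀(0.0275) = -1.561
pH = 6.43 − (-1.561) = 7.99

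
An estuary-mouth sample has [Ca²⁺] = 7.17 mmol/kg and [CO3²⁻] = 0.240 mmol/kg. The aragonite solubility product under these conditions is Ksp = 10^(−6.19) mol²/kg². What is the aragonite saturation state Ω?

Ksp = 10^(−6.19) = 6.457×10^-7
Ω = [Ca²⁺][CO3²⁻]/Ksp = (7.17×10^-3)(0.240×10^-3) / 6.457×10^-7 = 2.67

Ω = 2.67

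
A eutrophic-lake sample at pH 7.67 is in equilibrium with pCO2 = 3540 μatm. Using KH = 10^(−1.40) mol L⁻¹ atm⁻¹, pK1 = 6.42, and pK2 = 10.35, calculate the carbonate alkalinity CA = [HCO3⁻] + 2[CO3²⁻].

[CO2*] = KH · pCO2 = 10^(−1.40) × 3540×10^-6 = 1.409×10^-4 mol/L
α₀ = 1/(1 + K1/[H⁺] + K1K2/[H⁺]²) = 1/(1 + 10^+1.25 + 10^-1.43) = 0.05314
DIC = [CO2*]/α₀ = 1.409×10^-4 / 0.05314 = 2.652 mmol/L
CA = (α₁ + 2α₂)·DIC = (0.9449 + 2×0.001974) × 2.652 = 2.52 mmol/L

CA = 2.52 mmol/L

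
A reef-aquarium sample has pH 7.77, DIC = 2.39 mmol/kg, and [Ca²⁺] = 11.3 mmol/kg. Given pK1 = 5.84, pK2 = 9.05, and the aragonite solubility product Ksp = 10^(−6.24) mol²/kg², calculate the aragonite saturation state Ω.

α₂ = 1 / (1 + [H⁺]/K2 + [H⁺]²/(K1K2)) = 1 / (1 + 10^+1.28 + 10^-0.65)
   = 1 / (1 + 19.055 + 0.22387) = 1/20.278 = 0.04931
[CO3²⁻] = α₂ × DIC = 0.04931 × 2.39 = 0.1179 mmol/kg
Ksp = 10^(−6.24) = 5.754×10^-7
Ω = [Ca²⁺][CO3²⁻]/Ksp = (11.3×10^-3)(1.179×10^-4) / 5.754×10^-7 = 2.31

Ω = 2.31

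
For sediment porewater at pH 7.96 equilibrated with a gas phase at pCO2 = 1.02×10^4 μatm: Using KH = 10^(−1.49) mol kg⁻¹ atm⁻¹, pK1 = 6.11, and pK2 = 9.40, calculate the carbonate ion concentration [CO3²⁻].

[CO3²⁻] = 0.848 mmol/kg

[CO2*] = KH · pCO2 = 10^(−1.49) × 1.02×10^4×10^-6 = 3.301×10^-4 mol/kg
α₀ = 1/(1 + K1/[H⁺] + K1K2/[H⁺]²) = 1/(1 + 10^+1.85 + 10^+0.41) = 0.01345
DIC = [CO2*]/α₀ = 3.301×10^-4 / 0.01345 = 24.55 mmol/kg
[CO3²⁻] = α₂·DIC; α₂ = 0.03456, so [CO3²⁻] = 0.03456 × 24.55 = 0.848 mmol/kg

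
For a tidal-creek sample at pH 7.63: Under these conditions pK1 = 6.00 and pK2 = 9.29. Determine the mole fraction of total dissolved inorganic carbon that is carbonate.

α₂ = 1 / (1 + [H⁺]/K2 + [H⁺]²/(K1K2)) = 1 / (1 + 10^+1.66 + 10^+0.03)
   = 1 / (1 + 45.709 + 1.0715) = 1/47.780 = 0.02093

α₂ = 0.0209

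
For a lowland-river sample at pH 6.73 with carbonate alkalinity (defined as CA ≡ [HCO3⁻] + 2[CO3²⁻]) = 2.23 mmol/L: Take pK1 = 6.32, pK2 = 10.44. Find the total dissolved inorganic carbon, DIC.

CA = [HCO3⁻] + 2[CO3²⁻] = (α₁ + 2α₂)·DIC
At pH 6.73: [H⁺]/K1 = 10^-0.41 = 0.38905, K2/[H⁺] = 10^-3.71 = 0.00019498
α₁ = 1/(1 + 0.38905 + 0.00019498) = 1/1.3892 = 0.7198; α₂ = α₁·K2/[H⁺] = 0.0001404
α₁ + 2α₂ = 0.7201
DIC = CA / (α₁ + 2α₂) = 2.23 / 0.7201 = 3.10 mmol/L

DIC = 3.10 mmol/L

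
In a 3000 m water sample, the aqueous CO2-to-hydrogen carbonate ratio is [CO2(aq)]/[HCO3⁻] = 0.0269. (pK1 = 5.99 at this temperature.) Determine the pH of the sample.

pH = 7.56

From K1 = [H⁺][HCO3⁻]/[CO2(aq)]:  pH = pK1 − log₁₀([CO2(aq)]/[HCO3⁻])
log₁₀(0.0269) = -1.570
pH = 5.99 − (-1.570) = 7.56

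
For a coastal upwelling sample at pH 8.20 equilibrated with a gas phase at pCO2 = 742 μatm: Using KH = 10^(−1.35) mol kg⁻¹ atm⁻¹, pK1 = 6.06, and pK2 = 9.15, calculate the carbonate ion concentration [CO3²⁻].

[CO2*] = KH · pCO2 = 10^(−1.35) × 742×10^-6 = 3.314×10^-5 mol/kg
α₀ = 1/(1 + K1/[H⁺] + K1K2/[H⁺]²) = 1/(1 + 10^+2.14 + 10^+1.19) = 0.006471
DIC = [CO2*]/α₀ = 3.314×10^-5 / 0.006471 = 5.122 mmol/kg
[CO3²⁻] = α₂·DIC; α₂ = 0.1002, so [CO3²⁻] = 0.1002 × 5.122 = 0.513 mmol/kg

[CO3²⁻] = 0.513 mmol/kg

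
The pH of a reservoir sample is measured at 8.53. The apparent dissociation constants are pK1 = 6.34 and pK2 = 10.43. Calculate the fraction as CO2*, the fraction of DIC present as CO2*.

α₀ = 1 / (1 + K1/[H⁺] + K1K2/[H⁺]²) = 1 / (1 + 10^+2.19 + 10^+0.29)
   = 1 / (1 + 154.88 + 1.9498) = 1/157.83 = 0.006336

α₀ = 0.00634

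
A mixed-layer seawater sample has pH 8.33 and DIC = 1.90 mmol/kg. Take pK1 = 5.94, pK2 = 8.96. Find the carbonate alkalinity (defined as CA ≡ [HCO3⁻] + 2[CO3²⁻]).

CA = [HCO3⁻] + 2[CO3²⁻] = (α₁ + 2α₂)·DIC
At pH 8.33: [H⁺]/K1 = 10^-2.39 = 0.0040738, K2/[H⁺] = 10^-0.63 = 0.23442
α₁ = 1/(1 + 0.0040738 + 0.23442) = 1/1.2385 = 0.8074; α₂ = α₁·K2/[H⁺] = 0.1893
α₁ + 2α₂ = 1.1860
CA = 1.1860 × 1.90 = 2.25 mmol/kg

CA = 2.25 mmol/kg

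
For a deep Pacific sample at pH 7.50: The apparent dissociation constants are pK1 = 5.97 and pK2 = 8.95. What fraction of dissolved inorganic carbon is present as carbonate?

α₂ = 0.0333

α₂ = 1 / (1 + [H⁺]/K2 + [H⁺]²/(K1K2)) = 1 / (1 + 10^+1.45 + 10^-0.08)
   = 1 / (1 + 28.184 + 0.83176) = 1/30.016 = 0.03332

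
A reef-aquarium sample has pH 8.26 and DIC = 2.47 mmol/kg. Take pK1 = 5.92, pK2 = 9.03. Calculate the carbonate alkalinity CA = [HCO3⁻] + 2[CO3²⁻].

CA = 2.82 mmol/kg

CA = [HCO3⁻] + 2[CO3²⁻] = (α₁ + 2α₂)·DIC
At pH 8.26: [H⁺]/K1 = 10^-2.34 = 0.0045709, K2/[H⁺] = 10^-0.77 = 0.16982
α₁ = 1/(1 + 0.0045709 + 0.16982) = 1/1.1744 = 0.8515; α₂ = α₁·K2/[H⁺] = 0.1446
α₁ + 2α₂ = 1.1407
CA = 1.1407 × 2.47 = 2.82 mmol/kg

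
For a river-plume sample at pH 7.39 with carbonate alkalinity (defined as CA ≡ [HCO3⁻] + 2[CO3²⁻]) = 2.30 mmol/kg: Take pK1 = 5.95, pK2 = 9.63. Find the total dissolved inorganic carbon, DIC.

DIC = 2.37 mmol/kg

CA = [HCO3⁻] + 2[CO3²⁻] = (α₁ + 2α₂)·DIC
At pH 7.39: [H⁺]/K1 = 10^-1.44 = 0.036308, K2/[H⁺] = 10^-2.24 = 0.0057544
α₁ = 1/(1 + 0.036308 + 0.0057544) = 1/1.0421 = 0.9596; α₂ = α₁·K2/[H⁺] = 0.005522
α₁ + 2α₂ = 0.9707
DIC = CA / (α₁ + 2α₂) = 2.30 / 0.9707 = 2.37 mmol/kg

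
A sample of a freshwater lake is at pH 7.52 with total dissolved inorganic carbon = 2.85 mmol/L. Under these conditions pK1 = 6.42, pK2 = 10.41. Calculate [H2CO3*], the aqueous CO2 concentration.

α₀ = 1 / (1 + K1/[H⁺] + K1K2/[H⁺]²) = 1 / (1 + 10^+1.10 + 10^-1.79)
   = 1 / (1 + 12.589 + 0.016218) = 1/13.605 = 0.07350
[CO2*] = α₀ × DIC = 0.07350 × 2.85 = 0.209 mmol/L

[CO2*] = 0.209 mmol/L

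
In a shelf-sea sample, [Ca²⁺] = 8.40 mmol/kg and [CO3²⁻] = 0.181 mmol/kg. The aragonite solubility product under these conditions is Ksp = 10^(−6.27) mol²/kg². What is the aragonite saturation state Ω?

Ksp = 10^(−6.27) = 5.370×10^-7
Ω = [Ca²⁺][CO3²⁻]/Ksp = (8.40×10^-3)(0.181×10^-3) / 5.370×10^-7 = 2.83

Ω = 2.83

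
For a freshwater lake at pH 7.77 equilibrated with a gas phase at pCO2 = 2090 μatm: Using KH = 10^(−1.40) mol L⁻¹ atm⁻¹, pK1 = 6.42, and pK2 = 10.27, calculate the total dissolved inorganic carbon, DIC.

[CO2*] = KH · pCO2 = 10^(−1.40) × 2090×10^-6 = 8.320×10^-5 mol/L
α₀ = 1/(1 + K1/[H⁺] + K1K2/[H⁺]²) = 1/(1 + 10^+1.35 + 10^-1.15) = 0.04263
DIC = [CO2*]/α₀ = 8.320×10^-5 / 0.04263 = 1.95 mmol/L

DIC = 1.95 mmol/L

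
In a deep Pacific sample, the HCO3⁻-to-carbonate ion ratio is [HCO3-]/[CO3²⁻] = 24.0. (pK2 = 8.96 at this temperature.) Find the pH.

From K2 = [H⁺][CO3²⁻]/[HCO3-]:  pH = pK2 − log₁₀([HCO3-]/[CO3²⁻])
log₁₀(24.0) = +1.380
pH = 8.96 − (+1.380) = 7.58

pH = 7.58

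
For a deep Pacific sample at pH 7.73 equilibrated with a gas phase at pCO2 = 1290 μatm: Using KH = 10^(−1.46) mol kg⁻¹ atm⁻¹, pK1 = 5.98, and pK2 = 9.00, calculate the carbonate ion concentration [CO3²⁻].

[CO2*] = KH · pCO2 = 10^(−1.46) × 1290×10^-6 = 4.473×10^-5 mol/kg
α₀ = 1/(1 + K1/[H⁺] + K1K2/[H⁺]²) = 1/(1 + 10^+1.75 + 10^+0.48) = 0.01660
DIC = [CO2*]/α₀ = 4.473×10^-5 / 0.01660 = 2.695 mmol/kg
[CO3²⁻] = α₂·DIC; α₂ = 0.05012, so [CO3²⁻] = 0.05012 × 2.695 = 0.135 mmol/kg

[CO3²⁻] = 0.135 mmol/kg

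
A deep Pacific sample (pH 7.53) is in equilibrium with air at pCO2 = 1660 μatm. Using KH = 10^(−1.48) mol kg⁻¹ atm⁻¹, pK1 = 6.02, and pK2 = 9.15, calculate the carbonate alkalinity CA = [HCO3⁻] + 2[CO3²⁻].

[CO2*] = KH · pCO2 = 10^(−1.48) × 1660×10^-6 = 5.497×10^-5 mol/kg
α₀ = 1/(1 + K1/[H⁺] + K1K2/[H⁺]²) = 1/(1 + 10^+1.51 + 10^-0.11) = 0.02929
DIC = [CO2*]/α₀ = 5.497×10^-5 / 0.02929 = 1.876 mmol/kg
CA = (α₁ + 2α₂)·DIC = (0.9480 + 2×0.02274) × 1.876 = 1.86 mmol/kg

CA = 1.86 mmol/kg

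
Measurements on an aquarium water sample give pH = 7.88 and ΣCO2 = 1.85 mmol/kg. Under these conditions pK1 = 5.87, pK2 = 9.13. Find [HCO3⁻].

[HCO3⁻] = 1.74 mmol/kg

α₁ = 1 / (1 + [H⁺]/K1 + K2/[H⁺]) = 1 / (1 + 10^-2.01 + 10^-1.25)
   = 1 / (1 + 0.0097724 + 0.056234) = 1/1.0660 = 0.9381
[HCO3⁻] = α₁ × DIC = 0.9381 × 1.85 = 1.74 mmol/kg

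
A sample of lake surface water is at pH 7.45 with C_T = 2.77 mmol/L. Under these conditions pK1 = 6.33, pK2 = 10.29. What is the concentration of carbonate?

α₂ = 1 / (1 + [H⁺]/K2 + [H⁺]²/(K1K2)) = 1 / (1 + 10^+2.84 + 10^+1.72)
   = 1 / (1 + 691.83 + 52.481) = 1/745.31 = 0.001342
[CO3²⁻] = α₂ × DIC = 0.001342 × 2.77 = 0.00372 mmol/L = 3.72 μmol/L

[CO3²⁻] = 3.72 μmol/L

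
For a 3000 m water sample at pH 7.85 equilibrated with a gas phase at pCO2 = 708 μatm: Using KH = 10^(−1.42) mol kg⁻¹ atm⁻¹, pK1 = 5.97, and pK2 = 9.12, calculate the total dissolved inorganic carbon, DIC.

DIC = 2.18 mmol/kg

[CO2*] = KH · pCO2 = 10^(−1.42) × 708×10^-6 = 2.692×10^-5 mol/kg
α₀ = 1/(1 + K1/[H⁺] + K1K2/[H⁺]²) = 1/(1 + 10^+1.88 + 10^+0.61) = 0.01236
DIC = [CO2*]/α₀ = 2.692×10^-5 / 0.01236 = 2.18 mmol/kg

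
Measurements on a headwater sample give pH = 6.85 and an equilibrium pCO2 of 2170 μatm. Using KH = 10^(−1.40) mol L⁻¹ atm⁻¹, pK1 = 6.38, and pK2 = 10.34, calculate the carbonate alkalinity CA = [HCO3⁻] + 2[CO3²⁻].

[CO2*] = KH · pCO2 = 10^(−1.40) × 2170×10^-6 = 8.639×10^-5 mol/L
α₀ = 1/(1 + K1/[H⁺] + K1K2/[H⁺]²) = 1/(1 + 10^+0.47 + 10^-3.02) = 0.2530
DIC = [CO2*]/α₀ = 8.639×10^-5 / 0.2530 = 0.3414 mmol/L
CA = (α₁ + 2α₂)·DIC = (0.7467 + 2×0.0002416) × 0.3414 = 0.255 mmol/L

CA = 0.255 mmol/L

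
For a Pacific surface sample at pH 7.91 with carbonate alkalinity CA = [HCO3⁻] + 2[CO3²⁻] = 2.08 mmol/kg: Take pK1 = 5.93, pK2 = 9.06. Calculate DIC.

CA = [HCO3⁻] + 2[CO3²⁻] = (α₁ + 2α₂)·DIC
At pH 7.91: [H⁺]/K1 = 10^-1.98 = 0.010471, K2/[H⁺] = 10^-1.15 = 0.070795
α₁ = 1/(1 + 0.010471 + 0.070795) = 1/1.0813 = 0.9248; α₂ = α₁·K2/[H⁺] = 0.06547
α₁ + 2α₂ = 1.0558
DIC = CA / (α₁ + 2α₂) = 2.08 / 1.0558 = 1.97 mmol/kg

DIC = 1.97 mmol/kg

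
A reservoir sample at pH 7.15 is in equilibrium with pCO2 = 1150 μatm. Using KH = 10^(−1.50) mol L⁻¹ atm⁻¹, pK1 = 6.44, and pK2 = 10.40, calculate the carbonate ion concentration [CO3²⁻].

[CO3²⁻] = 0.105 μmol/L

[CO2*] = KH · pCO2 = 10^(−1.50) × 1150×10^-6 = 3.637×10^-5 mol/L
α₀ = 1/(1 + K1/[H⁺] + K1K2/[H⁺]²) = 1/(1 + 10^+0.71 + 10^-2.54) = 0.1631
DIC = [CO2*]/α₀ = 3.637×10^-5 / 0.1631 = 0.2230 mmol/L
[CO3²⁻] = α₂·DIC; α₂ = 0.0004704, so [CO3²⁻] = 0.0004704 × 0.2230 = 0.000105 mmol/L = 0.105 μmol/L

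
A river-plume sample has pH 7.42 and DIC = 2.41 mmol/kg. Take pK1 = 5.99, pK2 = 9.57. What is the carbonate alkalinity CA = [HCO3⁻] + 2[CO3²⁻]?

CA = [HCO3⁻] + 2[CO3²⁻] = (α₁ + 2α₂)·DIC
At pH 7.42: [H⁺]/K1 = 10^-1.43 = 0.037154, K2/[H⁺] = 10^-2.15 = 0.0070795
α₁ = 1/(1 + 0.037154 + 0.0070795) = 1/1.0442 = 0.9576; α₂ = α₁·K2/[H⁺] = 0.006780
α₁ + 2α₂ = 0.9712
CA = 0.9712 × 2.41 = 2.34 mmol/kg

CA = 2.34 mmol/kg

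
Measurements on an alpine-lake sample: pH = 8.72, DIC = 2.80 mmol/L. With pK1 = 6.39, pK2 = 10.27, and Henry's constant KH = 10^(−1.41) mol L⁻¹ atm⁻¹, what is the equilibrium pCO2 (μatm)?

pCO2 = 326 μatm

α₀ = 1 / (1 + K1/[H⁺] + K1K2/[H⁺]²) = 1 / (1 + 10^+2.33 + 10^+0.78)
   = 1 / (1 + 213.80 + 6.0256) = 1/220.82 = 0.004529
[CO2*] = α₀ × DIC = 0.004529 × 2.80 = 0.01268 mmol/L = 12.68 μmol/L
pCO2 = [CO2*]/KH = 1.268×10^-5 / 3.890×10^-2 = 326 μatm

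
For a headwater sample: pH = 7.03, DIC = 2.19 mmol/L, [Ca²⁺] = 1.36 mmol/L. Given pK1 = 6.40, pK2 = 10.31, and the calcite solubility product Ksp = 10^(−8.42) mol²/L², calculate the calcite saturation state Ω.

α₂ = 1 / (1 + [H⁺]/K2 + [H⁺]²/(K1K2)) = 1 / (1 + 10^+3.28 + 10^+2.65)
   = 1 / (1 + 1905.5 + 446.68) = 1/2353.1 = 0.0004250
[CO3²⁻] = α₂ × DIC = 0.0004250 × 2.19 = 0.0009307 mmol/L = 0.9307 μmol/L
Ksp = 10^(−8.42) = 3.802×10^-9
Ω = [Ca²⁺][CO3²⁻]/Ksp = (1.36×10^-3)(9.307×10^-7) / 3.802×10^-9 = 0.333

Ω = 0.333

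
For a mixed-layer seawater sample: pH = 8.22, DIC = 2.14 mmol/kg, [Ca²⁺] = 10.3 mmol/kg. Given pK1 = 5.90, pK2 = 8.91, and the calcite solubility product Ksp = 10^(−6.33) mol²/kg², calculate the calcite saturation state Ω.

Ω = 7.96

α₂ = 1 / (1 + [H⁺]/K2 + [H⁺]²/(K1K2)) = 1 / (1 + 10^+0.69 + 10^-1.63)
   = 1 / (1 + 4.8978 + 0.023442) = 1/5.9212 = 0.1689
[CO3²⁻] = α₂ × DIC = 0.1689 × 2.14 = 0.3614 mmol/kg
Ksp = 10^(−6.33) = 4.677×10^-7
Ω = [Ca²⁺][CO3²⁻]/Ksp = (10.3×10^-3)(3.614×10^-4) / 4.677×10^-7 = 7.96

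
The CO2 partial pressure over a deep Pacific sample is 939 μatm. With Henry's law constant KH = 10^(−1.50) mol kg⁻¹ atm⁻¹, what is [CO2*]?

[CO2*] = 29.7 μmol/kg

KH = 10^(−1.50) = 3.162×10^-2 mol kg⁻¹ atm⁻¹
[CO2*] = KH · pCO2 = 3.162×10^-2 × 939×10^-6 atm = 2.97×10^-5 mol/kg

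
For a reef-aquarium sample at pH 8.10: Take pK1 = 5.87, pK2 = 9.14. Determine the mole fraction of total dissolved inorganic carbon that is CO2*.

α₀ = 0.00537

α₀ = 1 / (1 + K1/[H⁺] + K1K2/[H⁺]²) = 1 / (1 + 10^+2.23 + 10^+1.19)
   = 1 / (1 + 169.82 + 15.488) = 1/186.31 = 0.005367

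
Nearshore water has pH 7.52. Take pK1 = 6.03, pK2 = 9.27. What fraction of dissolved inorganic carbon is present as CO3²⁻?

α₂ = 1 / (1 + [H⁺]/K2 + [H⁺]²/(K1K2)) = 1 / (1 + 10^+1.75 + 10^+0.26)
   = 1 / (1 + 56.234 + 1.8197) = 1/59.054 = 0.01693

α₂ = 0.0169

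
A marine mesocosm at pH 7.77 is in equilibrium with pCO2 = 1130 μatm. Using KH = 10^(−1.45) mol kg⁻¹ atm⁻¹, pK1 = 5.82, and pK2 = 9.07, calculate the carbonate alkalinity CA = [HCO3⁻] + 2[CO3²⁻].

CA = 3.93 mmol/kg

[CO2*] = KH · pCO2 = 10^(−1.45) × 1130×10^-6 = 4.009×10^-5 mol/kg
α₀ = 1/(1 + K1/[H⁺] + K1K2/[H⁺]²) = 1/(1 + 10^+1.95 + 10^+0.65) = 0.01057
DIC = [CO2*]/α₀ = 4.009×10^-5 / 0.01057 = 3.793 mmol/kg
CA = (α₁ + 2α₂)·DIC = (0.9422 + 2×0.04722) × 3.793 = 3.93 mmol/kg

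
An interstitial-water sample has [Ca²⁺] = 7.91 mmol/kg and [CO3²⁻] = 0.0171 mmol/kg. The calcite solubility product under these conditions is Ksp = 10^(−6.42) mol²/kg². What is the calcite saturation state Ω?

Ksp = 10^(−6.42) = 3.802×10^-7
Ω = [Ca²⁺][CO3²⁻]/Ksp = (7.91×10^-3)(0.0171×10^-3) / 3.802×10^-7 = 0.356

Ω = 0.356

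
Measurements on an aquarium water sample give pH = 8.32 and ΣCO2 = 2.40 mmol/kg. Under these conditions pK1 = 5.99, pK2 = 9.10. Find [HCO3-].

[HCO3⁻] = 2.05 mmol/kg

α₁ = 1 / (1 + [H⁺]/K1 + K2/[H⁺]) = 1 / (1 + 10^-2.33 + 10^-0.78)
   = 1 / (1 + 0.0046774 + 0.16596) = 1/1.1706 = 0.8542
[HCO3⁻] = α₁ × DIC = 0.8542 × 2.40 = 2.05 mmol/kg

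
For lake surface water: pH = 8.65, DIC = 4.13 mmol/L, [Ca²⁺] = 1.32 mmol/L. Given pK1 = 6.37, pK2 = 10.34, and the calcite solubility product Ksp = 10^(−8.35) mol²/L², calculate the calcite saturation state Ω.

α₂ = 1 / (1 + [H⁺]/K2 + [H⁺]²/(K1K2)) = 1 / (1 + 10^+1.69 + 10^-0.59)
   = 1 / (1 + 48.978 + 0.25704) = 1/50.235 = 0.01991
[CO3²⁻] = α₂ × DIC = 0.01991 × 4.13 = 0.08221 mmol/L
Ksp = 10^(−8.35) = 4.467×10^-9
Ω = [Ca²⁺][CO3²⁻]/Ksp = (1.32×10^-3)(8.221×10^-5) / 4.467×10^-9 = 24.3

Ω = 24.3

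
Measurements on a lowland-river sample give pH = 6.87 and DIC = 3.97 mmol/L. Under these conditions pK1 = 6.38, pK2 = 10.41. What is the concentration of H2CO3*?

[CO2*] = 0.970 mmol/L

α₀ = 1 / (1 + K1/[H⁺] + K1K2/[H⁺]²) = 1 / (1 + 10^+0.49 + 10^-3.05)
   = 1 / (1 + 3.0903 + 0.00089125) = 1/4.0912 = 0.2444
[CO2*] = α₀ × DIC = 0.2444 × 3.97 = 0.970 mmol/L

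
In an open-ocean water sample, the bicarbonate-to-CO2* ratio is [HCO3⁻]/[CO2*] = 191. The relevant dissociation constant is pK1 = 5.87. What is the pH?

From K1 = [H⁺][HCO3⁻]/[CO2*]:  pH = pK1 + log₁₀([HCO3⁻]/[CO2*])
log₁₀(191) = +2.281
pH = 5.87 + (+2.281) = 8.15

pH = 8.15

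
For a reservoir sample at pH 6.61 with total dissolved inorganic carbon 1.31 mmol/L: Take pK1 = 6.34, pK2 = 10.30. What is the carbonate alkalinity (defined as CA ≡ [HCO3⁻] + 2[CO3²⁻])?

CA = 0.853 mmol/L

CA = [HCO3⁻] + 2[CO3²⁻] = (α₁ + 2α₂)·DIC
At pH 6.61: [H⁺]/K1 = 10^-0.27 = 0.53703, K2/[H⁺] = 10^-3.69 = 0.00020417
α₁ = 1/(1 + 0.53703 + 0.00020417) = 1/1.5372 = 0.6505; α₂ = α₁·K2/[H⁺] = 0.0001328
α₁ + 2α₂ = 0.6508
CA = 0.6508 × 1.31 = 0.853 mmol/L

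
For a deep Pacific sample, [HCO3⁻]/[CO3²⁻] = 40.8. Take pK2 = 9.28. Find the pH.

pH = 7.67

From K2 = [H⁺][CO3²⁻]/[HCO3⁻]:  pH = pK2 − log₁₀([HCO3⁻]/[CO3²⁻])
log₁₀(40.8) = +1.611
pH = 9.28 − (+1.611) = 7.67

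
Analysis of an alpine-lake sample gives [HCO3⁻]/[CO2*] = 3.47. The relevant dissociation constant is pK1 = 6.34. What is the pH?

pH = 6.88

From K1 = [H⁺][HCO3⁻]/[CO2*]:  pH = pK1 + log₁₀([HCO3⁻]/[CO2*])
log₁₀(3.47) = +0.540
pH = 6.34 + (+0.540) = 6.88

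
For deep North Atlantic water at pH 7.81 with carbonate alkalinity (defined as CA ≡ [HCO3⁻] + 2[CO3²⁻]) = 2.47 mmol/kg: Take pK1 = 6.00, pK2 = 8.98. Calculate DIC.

CA = [HCO3⁻] + 2[CO3²⁻] = (α₁ + 2α₂)·DIC
At pH 7.81: [H⁺]/K1 = 10^-1.81 = 0.015488, K2/[H⁺] = 10^-1.17 = 0.067608
α₁ = 1/(1 + 0.015488 + 0.067608) = 1/1.0831 = 0.9233; α₂ = α₁·K2/[H⁺] = 0.06242
α₁ + 2α₂ = 1.0481
DIC = CA / (α₁ + 2α₂) = 2.47 / 1.0481 = 2.36 mmol/kg

DIC = 2.36 mmol/kg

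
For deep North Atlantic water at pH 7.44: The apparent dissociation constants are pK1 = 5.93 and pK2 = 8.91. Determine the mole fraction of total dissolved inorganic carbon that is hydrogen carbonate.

α₁ = 0.939

α₁ = 1 / (1 + [H⁺]/K1 + K2/[H⁺]) = 1 / (1 + 10^-1.51 + 10^-1.47)
   = 1 / (1 + 0.030903 + 0.033884) = 1/1.0648 = 0.9392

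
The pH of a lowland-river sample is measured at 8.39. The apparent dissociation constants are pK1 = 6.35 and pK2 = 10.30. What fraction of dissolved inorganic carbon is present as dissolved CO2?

α₀ = 1 / (1 + K1/[H⁺] + K1K2/[H⁺]²) = 1 / (1 + 10^+2.04 + 10^+0.13)
   = 1 / (1 + 109.65 + 1.3490) = 1/112.00 = 0.008929

α₀ = 0.00893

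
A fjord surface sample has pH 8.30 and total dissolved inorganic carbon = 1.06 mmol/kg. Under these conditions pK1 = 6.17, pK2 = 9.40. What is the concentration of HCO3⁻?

α₁ = 1 / (1 + [H⁺]/K1 + K2/[H⁺]) = 1 / (1 + 10^-2.13 + 10^-1.10)
   = 1 / (1 + 0.0074131 + 0.079433) = 1/1.0868 = 0.9201
[HCO3⁻] = α₁ × DIC = 0.9201 × 1.06 = 0.975 mmol/kg

[HCO3⁻] = 0.975 mmol/kg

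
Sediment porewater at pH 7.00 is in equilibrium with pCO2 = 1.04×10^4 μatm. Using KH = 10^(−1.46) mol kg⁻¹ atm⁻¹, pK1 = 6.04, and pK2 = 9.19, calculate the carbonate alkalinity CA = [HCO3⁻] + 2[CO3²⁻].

[CO2*] = KH · pCO2 = 10^(−1.46) × 1.04×10^4×10^-6 = 3.606×10^-4 mol/kg
α₀ = 1/(1 + K1/[H⁺] + K1K2/[H⁺]²) = 1/(1 + 10^+0.96 + 10^-1.23) = 0.09824
DIC = [CO2*]/α₀ = 3.606×10^-4 / 0.09824 = 3.671 mmol/kg
CA = (α₁ + 2α₂)·DIC = (0.8960 + 2×0.005785) × 3.671 = 3.33 mmol/kg

CA = 3.33 mmol/kg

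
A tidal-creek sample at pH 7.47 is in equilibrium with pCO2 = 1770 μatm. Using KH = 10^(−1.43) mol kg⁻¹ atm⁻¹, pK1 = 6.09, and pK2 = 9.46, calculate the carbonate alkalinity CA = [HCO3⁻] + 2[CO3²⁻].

CA = 1.61 mmol/kg

[CO2*] = KH · pCO2 = 10^(−1.43) × 1770×10^-6 = 6.576×10^-5 mol/kg
α₀ = 1/(1 + K1/[H⁺] + K1K2/[H⁺]²) = 1/(1 + 10^+1.38 + 10^-0.61) = 0.03963
DIC = [CO2*]/α₀ = 6.576×10^-5 / 0.03963 = 1.659 mmol/kg
CA = (α₁ + 2α₂)·DIC = (0.9506 + 2×0.009728) × 1.659 = 1.61 mmol/kg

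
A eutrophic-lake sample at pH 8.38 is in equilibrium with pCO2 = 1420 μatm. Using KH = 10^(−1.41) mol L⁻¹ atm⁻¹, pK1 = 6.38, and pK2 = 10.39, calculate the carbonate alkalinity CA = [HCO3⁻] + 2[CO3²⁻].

CA = 5.63 mmol/L

[CO2*] = KH · pCO2 = 10^(−1.41) × 1420×10^-6 = 5.524×10^-5 mol/L
α₀ = 1/(1 + K1/[H⁺] + K1K2/[H⁺]²) = 1/(1 + 10^+2.00 + 10^-0.01) = 0.009806
DIC = [CO2*]/α₀ = 5.524×10^-5 / 0.009806 = 5.634 mmol/L
CA = (α₁ + 2α₂)·DIC = (0.9806 + 2×0.009583) × 5.634 = 5.63 mmol/L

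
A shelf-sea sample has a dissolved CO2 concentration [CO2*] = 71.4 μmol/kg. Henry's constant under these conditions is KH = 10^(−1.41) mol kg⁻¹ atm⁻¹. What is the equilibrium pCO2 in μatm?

KH = 10^(−1.41) = 3.890×10^-2 mol kg⁻¹ atm⁻¹
pCO2 = [CO2*]/KH = 71.4×10^-6 / 3.890×10^-2 = 1.84×10^-3 atm = 1840 μatm

pCO2 = 1840 μatm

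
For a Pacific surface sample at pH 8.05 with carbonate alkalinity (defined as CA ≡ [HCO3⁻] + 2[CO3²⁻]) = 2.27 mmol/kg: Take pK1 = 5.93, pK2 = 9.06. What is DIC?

CA = [HCO3⁻] + 2[CO3²⁻] = (α₁ + 2α₂)·DIC
At pH 8.05: [H⁺]/K1 = 10^-2.12 = 0.0075858, K2/[H⁺] = 10^-1.01 = 0.097724
α₁ = 1/(1 + 0.0075858 + 0.097724) = 1/1.1053 = 0.9047; α₂ = α₁·K2/[H⁺] = 0.08841
α₁ + 2α₂ = 1.0815
DIC = CA / (α₁ + 2α₂) = 2.27 / 1.0815 = 2.10 mmol/kg

DIC = 2.10 mmol/kg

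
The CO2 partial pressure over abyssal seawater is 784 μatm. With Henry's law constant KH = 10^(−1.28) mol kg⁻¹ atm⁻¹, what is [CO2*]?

[CO2*] = 41.1 μmol/kg

KH = 10^(−1.28) = 5.248×10^-2 mol kg⁻¹ atm⁻¹
[CO2*] = KH · pCO2 = 5.248×10^-2 × 784×10^-6 atm = 4.11×10^-5 mol/kg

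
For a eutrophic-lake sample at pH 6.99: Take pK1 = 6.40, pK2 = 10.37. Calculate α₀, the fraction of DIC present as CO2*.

α₀ = 0.204

α₀ = 1 / (1 + K1/[H⁺] + K1K2/[H⁺]²) = 1 / (1 + 10^+0.59 + 10^-2.79)
   = 1 / (1 + 3.8905 + 0.0016218) = 1/4.8921 = 0.2044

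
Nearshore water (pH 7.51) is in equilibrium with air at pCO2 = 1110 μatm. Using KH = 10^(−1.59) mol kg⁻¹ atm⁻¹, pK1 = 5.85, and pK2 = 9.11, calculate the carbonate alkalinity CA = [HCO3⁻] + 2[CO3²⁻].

CA = 1.37 mmol/kg

[CO2*] = KH · pCO2 = 10^(−1.59) × 1110×10^-6 = 2.853×10^-5 mol/kg
α₀ = 1/(1 + K1/[H⁺] + K1K2/[H⁺]²) = 1/(1 + 10^+1.66 + 10^+0.06) = 0.02090
DIC = [CO2*]/α₀ = 2.853×10^-5 / 0.02090 = 1.365 mmol/kg
CA = (α₁ + 2α₂)·DIC = (0.9551 + 2×0.02399) × 1.365 = 1.37 mmol/kg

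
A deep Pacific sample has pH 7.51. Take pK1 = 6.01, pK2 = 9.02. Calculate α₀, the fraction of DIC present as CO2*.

α₀ = 1 / (1 + K1/[H⁺] + K1K2/[H⁺]²) = 1 / (1 + 10^+1.50 + 10^-0.01)
   = 1 / (1 + 31.623 + 0.97724) = 1/33.600 = 0.02976

α₀ = 0.0298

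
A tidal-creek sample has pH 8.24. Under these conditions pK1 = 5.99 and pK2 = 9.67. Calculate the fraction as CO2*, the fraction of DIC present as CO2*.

α₀ = 0.00539

α₀ = 1 / (1 + K1/[H⁺] + K1K2/[H⁺]²) = 1 / (1 + 10^+2.25 + 10^+0.82)
   = 1 / (1 + 177.83 + 6.6069) = 1/185.43 = 0.005393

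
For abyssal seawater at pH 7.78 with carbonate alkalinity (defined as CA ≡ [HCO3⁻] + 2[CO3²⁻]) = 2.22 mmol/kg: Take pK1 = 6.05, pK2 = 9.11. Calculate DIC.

CA = [HCO3⁻] + 2[CO3²⁻] = (α₁ + 2α₂)·DIC
At pH 7.78: [H⁺]/K1 = 10^-1.73 = 0.018621, K2/[H⁺] = 10^-1.33 = 0.046774
α₁ = 1/(1 + 0.018621 + 0.046774) = 1/1.0654 = 0.9386; α₂ = α₁·K2/[H⁺] = 0.04390
α₁ + 2α₂ = 1.0264
DIC = CA / (α₁ + 2α₂) = 2.22 / 1.0264 = 2.16 mmol/kg

DIC = 2.16 mmol/kg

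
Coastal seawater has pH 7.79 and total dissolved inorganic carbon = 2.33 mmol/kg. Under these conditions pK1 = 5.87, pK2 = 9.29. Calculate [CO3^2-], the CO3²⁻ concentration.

[CO3²⁻] = 0.0706 mmol/kg

α₂ = 1 / (1 + [H⁺]/K2 + [H⁺]²/(K1K2)) = 1 / (1 + 10^+1.50 + 10^-0.42)
   = 1 / (1 + 31.623 + 0.38019) = 1/33.003 = 0.03030
[CO3²⁻] = α₂ × DIC = 0.03030 × 2.33 = 0.0706 mmol/kg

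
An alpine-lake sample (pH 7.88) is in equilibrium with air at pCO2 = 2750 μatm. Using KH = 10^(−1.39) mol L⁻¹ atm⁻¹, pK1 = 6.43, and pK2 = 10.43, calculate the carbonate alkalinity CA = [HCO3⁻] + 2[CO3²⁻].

[CO2*] = KH · pCO2 = 10^(−1.39) × 2750×10^-6 = 1.120×10^-4 mol/L
α₀ = 1/(1 + K1/[H⁺] + K1K2/[H⁺]²) = 1/(1 + 10^+1.45 + 10^-1.10) = 0.03417
DIC = [CO2*]/α₀ = 1.120×10^-4 / 0.03417 = 3.278 mmol/L
CA = (α₁ + 2α₂)·DIC = (0.9631 + 2×0.002714) × 3.278 = 3.18 mmol/L

CA = 3.18 mmol/L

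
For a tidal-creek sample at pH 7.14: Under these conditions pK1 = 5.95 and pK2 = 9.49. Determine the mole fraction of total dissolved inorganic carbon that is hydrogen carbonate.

α₁ = 1 / (1 + [H⁺]/K1 + K2/[H⁺]) = 1 / (1 + 10^-1.19 + 10^-2.35)
   = 1 / (1 + 0.064565 + 0.0044668) = 1/1.0690 = 0.9354

α₁ = 0.935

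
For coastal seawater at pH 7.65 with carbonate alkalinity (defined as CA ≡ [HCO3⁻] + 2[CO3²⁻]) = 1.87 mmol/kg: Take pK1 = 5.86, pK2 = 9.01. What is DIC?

CA = [HCO3⁻] + 2[CO3²⁻] = (α₁ + 2α₂)·DIC
At pH 7.65: [H⁺]/K1 = 10^-1.79 = 0.016218, K2/[H⁺] = 10^-1.36 = 0.043652
α₁ = 1/(1 + 0.016218 + 0.043652) = 1/1.0599 = 0.9435; α₂ = α₁·K2/[H⁺] = 0.04119
α₁ + 2α₂ = 1.0259
DIC = CA / (α₁ + 2α₂) = 1.87 / 1.0259 = 1.82 mmol/kg

DIC = 1.82 mmol/kg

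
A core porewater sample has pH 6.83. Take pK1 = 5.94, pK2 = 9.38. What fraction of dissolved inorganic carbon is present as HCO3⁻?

α₁ = 1 / (1 + [H⁺]/K1 + K2/[H⁺]) = 1 / (1 + 10^-0.89 + 10^-2.55)
   = 1 / (1 + 0.12882 + 0.0028184) = 1/1.1316 = 0.8837

α₁ = 0.884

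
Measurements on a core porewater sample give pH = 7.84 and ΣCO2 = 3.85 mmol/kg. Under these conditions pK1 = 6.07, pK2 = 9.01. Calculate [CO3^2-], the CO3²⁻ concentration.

[CO3²⁻] = 0.240 mmol/kg

α₂ = 1 / (1 + [H⁺]/K2 + [H⁺]²/(K1K2)) = 1 / (1 + 10^+1.17 + 10^-0.60)
   = 1 / (1 + 14.791 + 0.25119) = 1/16.042 = 0.06234
[CO3²⁻] = α₂ × DIC = 0.06234 × 3.85 = 0.240 mmol/kg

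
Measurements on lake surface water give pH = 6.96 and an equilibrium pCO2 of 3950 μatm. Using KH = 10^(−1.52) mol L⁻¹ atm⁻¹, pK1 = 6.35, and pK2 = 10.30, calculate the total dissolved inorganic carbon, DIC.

DIC = 0.605 mmol/L

[CO2*] = KH · pCO2 = 10^(−1.52) × 3950×10^-6 = 1.193×10^-4 mol/L
α₀ = 1/(1 + K1/[H⁺] + K1K2/[H⁺]²) = 1/(1 + 10^+0.61 + 10^-2.73) = 0.1970
DIC = [CO2*]/α₀ = 1.193×10^-4 / 0.1970 = 0.605 mmol/L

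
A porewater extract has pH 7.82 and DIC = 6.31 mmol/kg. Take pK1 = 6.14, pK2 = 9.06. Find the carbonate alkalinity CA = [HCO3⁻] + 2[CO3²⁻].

CA = [HCO3⁻] + 2[CO3²⁻] = (α₁ + 2α₂)·DIC
At pH 7.82: [H⁺]/K1 = 10^-1.68 = 0.020893, K2/[H⁺] = 10^-1.24 = 0.057544
α₁ = 1/(1 + 0.020893 + 0.057544) = 1/1.0784 = 0.9273; α₂ = α₁·K2/[H⁺] = 0.05336
α₁ + 2α₂ = 1.0340
CA = 1.0340 × 6.31 = 6.52 mmol/kg

CA = 6.52 mmol/kg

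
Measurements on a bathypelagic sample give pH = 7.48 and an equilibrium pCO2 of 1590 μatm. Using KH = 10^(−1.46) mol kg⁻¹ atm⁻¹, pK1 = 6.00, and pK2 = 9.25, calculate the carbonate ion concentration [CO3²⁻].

[CO2*] = KH · pCO2 = 10^(−1.46) × 1590×10^-6 = 5.513×10^-5 mol/kg
α₀ = 1/(1 + K1/[H⁺] + K1K2/[H⁺]²) = 1/(1 + 10^+1.48 + 10^-0.29) = 0.03153
DIC = [CO2*]/α₀ = 5.513×10^-5 / 0.03153 = 1.748 mmol/kg
[CO3²⁻] = α₂·DIC; α₂ = 0.01617, so [CO3²⁻] = 0.01617 × 1.748 = 0.0283 mmol/kg

[CO3²⁻] = 0.0283 mmol/kg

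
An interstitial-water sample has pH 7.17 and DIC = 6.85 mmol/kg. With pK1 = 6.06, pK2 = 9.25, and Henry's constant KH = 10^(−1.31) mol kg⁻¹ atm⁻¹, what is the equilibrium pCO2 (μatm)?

α₀ = 1 / (1 + K1/[H⁺] + K1K2/[H⁺]²) = 1 / (1 + 10^+1.11 + 10^-0.97)
   = 1 / (1 + 12.882 + 0.10715) = 1/13.990 = 0.07148
[CO2*] = α₀ × DIC = 0.07148 × 6.85 = 0.4896 mmol/kg
pCO2 = [CO2*]/KH = 4.896×10^-4 / 4.898×10^-2 = 1.00×10^4 μatm

pCO2 = 1.00×10^4 μatm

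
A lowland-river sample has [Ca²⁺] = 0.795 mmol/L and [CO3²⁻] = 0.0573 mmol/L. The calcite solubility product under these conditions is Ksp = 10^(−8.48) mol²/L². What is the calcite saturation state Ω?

Ω = 13.8

Ksp = 10^(−8.48) = 3.311×10^-9
Ω = [Ca²⁺][CO3²⁻]/Ksp = (0.795×10^-3)(0.0573×10^-3) / 3.311×10^-9 = 13.8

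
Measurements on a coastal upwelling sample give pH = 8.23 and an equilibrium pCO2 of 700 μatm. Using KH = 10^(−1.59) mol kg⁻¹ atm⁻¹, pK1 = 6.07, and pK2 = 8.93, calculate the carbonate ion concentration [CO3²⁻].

[CO2*] = KH · pCO2 = 10^(−1.59) × 700×10^-6 = 1.799×10^-5 mol/kg
α₀ = 1/(1 + K1/[H⁺] + K1K2/[H⁺]²) = 1/(1 + 10^+2.16 + 10^+1.46) = 0.005734
DIC = [CO2*]/α₀ = 1.799×10^-5 / 0.005734 = 3.138 mmol/kg
[CO3²⁻] = α₂·DIC; α₂ = 0.1654, so [CO3²⁻] = 0.1654 × 3.138 = 0.519 mmol/kg

[CO3²⁻] = 0.519 mmol/kg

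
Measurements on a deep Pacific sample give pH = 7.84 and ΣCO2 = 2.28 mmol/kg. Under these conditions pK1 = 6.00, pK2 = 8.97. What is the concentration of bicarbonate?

α₁ = 1 / (1 + [H⁺]/K1 + K2/[H⁺]) = 1 / (1 + 10^-1.84 + 10^-1.13)
   = 1 / (1 + 0.014454 + 0.074131) = 1/1.0886 = 0.9186
[HCO3⁻] = α₁ × DIC = 0.9186 × 2.28 = 2.09 mmol/kg

[HCO3⁻] = 2.09 mmol/kg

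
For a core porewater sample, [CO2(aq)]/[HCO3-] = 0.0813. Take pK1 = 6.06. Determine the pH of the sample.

pH = 7.15

From K1 = [H⁺][HCO3-]/[CO2(aq)]:  pH = pK1 − log₁₀([CO2(aq)]/[HCO3-])
log₁₀(0.0813) = -1.090
pH = 6.06 − (-1.090) = 7.15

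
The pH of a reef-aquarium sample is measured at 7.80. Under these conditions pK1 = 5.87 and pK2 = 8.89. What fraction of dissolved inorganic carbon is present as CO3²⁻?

α₂ = 0.0744

α₂ = 1 / (1 + [H⁺]/K2 + [H⁺]²/(K1K2)) = 1 / (1 + 10^+1.09 + 10^-0.84)
   = 1 / (1 + 12.303 + 0.14454) = 1/13.447 = 0.07436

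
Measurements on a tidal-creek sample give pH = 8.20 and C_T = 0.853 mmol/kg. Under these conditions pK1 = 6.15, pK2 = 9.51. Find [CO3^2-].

[CO3²⁻] = 0.0395 mmol/kg

α₂ = 1 / (1 + [H⁺]/K2 + [H⁺]²/(K1K2)) = 1 / (1 + 10^+1.31 + 10^-0.74)
   = 1 / (1 + 20.417 + 0.18197) = 1/21.599 = 0.04630
[CO3²⁻] = α₂ × DIC = 0.04630 × 0.853 = 0.0395 mmol/kg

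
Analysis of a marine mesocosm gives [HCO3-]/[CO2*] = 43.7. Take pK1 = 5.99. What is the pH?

pH = 7.63

From K1 = [H⁺][HCO3-]/[CO2*]:  pH = pK1 + log₁₀([HCO3-]/[CO2*])
log₁₀(43.7) = +1.640
pH = 5.99 + (+1.640) = 7.63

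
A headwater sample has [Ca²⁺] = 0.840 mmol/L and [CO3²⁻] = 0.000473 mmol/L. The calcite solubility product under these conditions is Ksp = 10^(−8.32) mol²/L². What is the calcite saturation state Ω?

Ksp = 10^(−8.32) = 4.786×10^-9
Ω = [Ca²⁺][CO3²⁻]/Ksp = (0.840×10^-3)(0.000473×10^-3) / 4.786×10^-9 = 0.0830

Ω = 0.0830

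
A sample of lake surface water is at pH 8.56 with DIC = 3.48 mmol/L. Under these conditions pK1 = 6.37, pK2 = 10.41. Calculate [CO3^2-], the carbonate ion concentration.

[CO3²⁻] = 0.0482 mmol/L

α₂ = 1 / (1 + [H⁺]/K2 + [H⁺]²/(K1K2)) = 1 / (1 + 10^+1.85 + 10^-0.34)
   = 1 / (1 + 70.795 + 0.45709) = 1/72.252 = 0.01384
[CO3²⁻] = α₂ × DIC = 0.01384 × 3.48 = 0.0482 mmol/L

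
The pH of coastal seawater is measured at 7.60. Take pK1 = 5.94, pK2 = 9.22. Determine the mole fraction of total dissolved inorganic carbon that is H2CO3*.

α₀ = 1 / (1 + K1/[H⁺] + K1K2/[H⁺]²) = 1 / (1 + 10^+1.66 + 10^+0.04)
   = 1 / (1 + 45.709 + 1.0965) = 1/47.805 = 0.02092

α₀ = 0.0209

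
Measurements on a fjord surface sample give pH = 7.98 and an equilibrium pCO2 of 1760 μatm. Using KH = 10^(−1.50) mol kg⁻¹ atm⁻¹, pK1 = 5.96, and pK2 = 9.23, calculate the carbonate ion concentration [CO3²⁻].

[CO3²⁻] = 0.328 mmol/kg

[CO2*] = KH · pCO2 = 10^(−1.50) × 1760×10^-6 = 5.566×10^-5 mol/kg
α₀ = 1/(1 + K1/[H⁺] + K1K2/[H⁺]²) = 1/(1 + 10^+2.02 + 10^+0.77) = 0.008960
DIC = [CO2*]/α₀ = 5.566×10^-5 / 0.008960 = 6.211 mmol/kg
[CO3²⁻] = α₂·DIC; α₂ = 0.05276, so [CO3²⁻] = 0.05276 × 6.211 = 0.328 mmol/kg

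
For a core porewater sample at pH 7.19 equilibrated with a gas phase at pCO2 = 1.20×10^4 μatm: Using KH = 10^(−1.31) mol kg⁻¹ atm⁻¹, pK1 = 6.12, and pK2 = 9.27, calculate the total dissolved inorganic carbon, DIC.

DIC = 7.55 mmol/kg

[CO2*] = KH · pCO2 = 10^(−1.31) × 1.20×10^4×10^-6 = 5.877×10^-4 mol/kg
α₀ = 1/(1 + K1/[H⁺] + K1K2/[H⁺]²) = 1/(1 + 10^+1.07 + 10^-1.01) = 0.07784
DIC = [CO2*]/α₀ = 5.877×10^-4 / 0.07784 = 7.55 mmol/kg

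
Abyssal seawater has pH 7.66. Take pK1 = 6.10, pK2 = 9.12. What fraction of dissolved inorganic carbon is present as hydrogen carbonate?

α₁ = 1 / (1 + [H⁺]/K1 + K2/[H⁺]) = 1 / (1 + 10^-1.56 + 10^-1.46)
   = 1 / (1 + 0.027542 + 0.034674) = 1/1.0622 = 0.9414

α₁ = 0.941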